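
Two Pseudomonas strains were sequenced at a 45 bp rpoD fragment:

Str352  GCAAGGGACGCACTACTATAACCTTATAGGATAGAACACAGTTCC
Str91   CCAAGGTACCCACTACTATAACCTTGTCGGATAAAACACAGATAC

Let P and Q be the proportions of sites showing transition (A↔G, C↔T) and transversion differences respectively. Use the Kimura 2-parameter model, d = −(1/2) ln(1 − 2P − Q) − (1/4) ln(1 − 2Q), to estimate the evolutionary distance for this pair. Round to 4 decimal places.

0.2032

The sequences differ at positions 1 (G/C, transversion), 7 (G/T, transversion), 10 (G/C, transversion), 26 (A/G, transition), 28 (A/C, transversion), 34 (G/A, transition), 42 (T/A, transversion), 44 (C/A, transversion).
Of the 8 differences, 2 transitions and 6 transversions over 45 sites: P = 2/45 = 0.044444, Q = 6/45 = 0.133333.
d = −0.5·ln(0.777779) − 0.25·ln(0.733334) = −0.5·(-0.251313) − 0.25·(-0.310154) = 0.2032.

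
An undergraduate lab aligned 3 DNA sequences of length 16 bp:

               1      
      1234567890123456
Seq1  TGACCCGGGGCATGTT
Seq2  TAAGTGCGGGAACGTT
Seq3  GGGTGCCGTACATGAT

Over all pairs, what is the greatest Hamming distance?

11

Pairwise Hamming distances:
  Seq1 vs Seq2: 7
  Seq1 vs Seq3: 8
  Seq2 vs Seq3: 11
The largest is 11, between Seq2 and Seq3.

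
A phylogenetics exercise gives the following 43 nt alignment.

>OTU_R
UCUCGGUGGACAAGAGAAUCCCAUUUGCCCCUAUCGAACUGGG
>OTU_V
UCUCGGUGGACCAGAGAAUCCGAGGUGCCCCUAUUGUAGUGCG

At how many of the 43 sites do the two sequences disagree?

Mismatches occur at site 12 (A/C), site 22 (C/G), site 24 (U/G), site 25 (U/G), site 35 (C/U), site 37 (A/U), site 39 (C/G), site 42 (G/C).
That gives 8 mismatches out of 43 aligned sites, so the Hamming distance is 8.

8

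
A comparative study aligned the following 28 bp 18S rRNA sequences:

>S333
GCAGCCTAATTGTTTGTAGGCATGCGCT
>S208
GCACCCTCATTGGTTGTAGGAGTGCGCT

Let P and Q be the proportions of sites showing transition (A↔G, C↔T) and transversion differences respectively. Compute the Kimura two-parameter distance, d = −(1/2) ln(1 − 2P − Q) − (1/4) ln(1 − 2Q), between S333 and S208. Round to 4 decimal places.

Mismatches occur at site 4 (G↔C, transversion), site 8 (A↔C, transversion), site 13 (T↔G, transversion), site 21 (C↔A, transversion), site 22 (A↔G, transition).
Of the 5 differences, 1 transition and 4 transversions over 28 sites: P = 1/28 = 0.035714, Q = 4/28 = 0.142857.
d = −0.5·ln(0.785715) − 0.25·ln(0.714286) = −0.5·(-0.241161) − 0.25·(-0.336472) = 0.2047.

0.2047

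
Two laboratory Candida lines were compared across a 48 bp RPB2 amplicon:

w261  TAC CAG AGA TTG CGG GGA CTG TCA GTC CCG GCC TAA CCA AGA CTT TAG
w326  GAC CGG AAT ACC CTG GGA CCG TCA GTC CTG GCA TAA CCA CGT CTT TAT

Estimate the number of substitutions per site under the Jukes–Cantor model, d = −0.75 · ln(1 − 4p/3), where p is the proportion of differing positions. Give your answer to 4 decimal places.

Differing sites — 1:T/G; 5:A/G; 8:G/A; 9:A/T; 10:T/A; 11:T/C; 12:G/C; 14:G/T; 20:T/C; 29:C/T; 33:C/A; 40:A/C; 42:A/T; 48:G/T.
p = 14/48 = 0.291667.
d = −0.75 · ln(1 − (4/3)·0.291667) = −0.75 · ln(0.611111) = −0.75 · (-0.492477) = 0.3694.

0.3694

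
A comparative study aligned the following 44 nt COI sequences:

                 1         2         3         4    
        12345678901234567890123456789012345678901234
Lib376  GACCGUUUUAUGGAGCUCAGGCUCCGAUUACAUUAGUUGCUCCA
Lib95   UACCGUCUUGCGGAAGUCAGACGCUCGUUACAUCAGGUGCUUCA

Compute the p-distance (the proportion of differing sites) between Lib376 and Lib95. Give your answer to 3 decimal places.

The sequences differ at positions 1 (G/U), 7 (U/C), 10 (A/G), 11 (U/C), 15 (G/A), 16 (C/G), 21 (G/A), 23 (U/G), 25 (C/U), 26 (G/C), 27 (A/G), 34 (U/C), 37 (U/G), 42 (C/U).
There are 14 differences over 44 sites, so p = 14/44 = 0.318.

0.318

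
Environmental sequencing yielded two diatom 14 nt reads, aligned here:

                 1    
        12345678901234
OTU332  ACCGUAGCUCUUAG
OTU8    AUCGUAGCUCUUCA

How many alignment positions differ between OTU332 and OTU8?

3

Differing sites — 2:C/U; 13:A/C; 14:G/A.
That gives 3 mismatches out of 14 aligned sites, so the Hamming distance is 3.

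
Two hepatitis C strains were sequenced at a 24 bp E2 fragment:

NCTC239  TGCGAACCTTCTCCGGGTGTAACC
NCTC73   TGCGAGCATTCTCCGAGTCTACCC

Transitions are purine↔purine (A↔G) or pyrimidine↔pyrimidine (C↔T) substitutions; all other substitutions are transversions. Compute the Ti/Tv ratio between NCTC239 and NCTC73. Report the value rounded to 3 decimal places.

The sequences differ at positions 6 (A/G, transition), 8 (C/A, transversion), 16 (G/A, transition), 19 (G/C, transversion), 22 (A/C, transversion).
Of the 5 differences, 2 transitions and 3 transversions, so Ti/Tv = 2/3 = 0.667.

0.667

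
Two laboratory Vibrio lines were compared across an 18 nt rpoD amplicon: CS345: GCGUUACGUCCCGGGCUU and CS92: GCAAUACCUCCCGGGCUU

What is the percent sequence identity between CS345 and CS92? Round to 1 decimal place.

83.3%

Differing sites — 3:G/A; 4:U/A; 8:G/C.
15 of the 18 sites match, so the percent identity is 15/18 × 100 = 83.3%.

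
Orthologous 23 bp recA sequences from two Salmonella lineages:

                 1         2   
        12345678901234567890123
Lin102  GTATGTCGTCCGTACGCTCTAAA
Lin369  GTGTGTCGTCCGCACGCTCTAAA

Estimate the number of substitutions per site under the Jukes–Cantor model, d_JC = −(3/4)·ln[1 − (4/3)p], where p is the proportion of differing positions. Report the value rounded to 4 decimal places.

0.0924

Mismatches occur at site 3 (A→G), site 13 (T→C).
p = 2/23 = 0.086957.
d = −0.75 · ln(1 − (4/3)·0.086957) = −0.75 · ln(0.884057) = −0.75 · (-0.123234) = 0.0924.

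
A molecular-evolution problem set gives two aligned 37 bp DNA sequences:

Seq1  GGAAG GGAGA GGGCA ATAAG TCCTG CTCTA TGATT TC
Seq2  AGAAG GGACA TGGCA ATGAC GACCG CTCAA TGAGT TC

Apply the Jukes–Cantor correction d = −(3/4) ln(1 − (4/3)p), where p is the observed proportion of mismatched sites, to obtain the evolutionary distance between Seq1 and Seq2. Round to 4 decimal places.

0.3351

Differing sites — 1:G/A; 9:G/C; 11:G/T; 18:A/G; 20:G/C; 21:T/G; 22:C/A; 24:T/C; 29:T/A; 34:T/G.
p = 10/37 = 0.270270.
d = −0.75 · ln(1 − (4/3)·0.270270) = −0.75 · ln(0.639640) = −0.75 · (-0.446850) = 0.3351.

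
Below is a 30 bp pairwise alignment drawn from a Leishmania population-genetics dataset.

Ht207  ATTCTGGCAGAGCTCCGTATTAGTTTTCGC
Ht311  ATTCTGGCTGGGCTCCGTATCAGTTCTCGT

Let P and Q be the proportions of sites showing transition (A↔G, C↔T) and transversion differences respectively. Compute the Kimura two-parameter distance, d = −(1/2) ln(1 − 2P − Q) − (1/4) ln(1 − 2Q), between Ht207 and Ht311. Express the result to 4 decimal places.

0.1956

The sequences differ at positions 9 (A/T, transversion), 11 (A/G, transition), 21 (T/C, transition), 26 (T/C, transition), 30 (C/T, transition).
Of the 5 differences, 4 transitions and 1 transversion over 30 sites: P = 4/30 = 0.133333, Q = 1/30 = 0.033333.
d = −0.5·ln(0.700001) − 0.25·ln(0.933334) = −0.5·(-0.356674) − 0.25·(-0.068992) = 0.1956.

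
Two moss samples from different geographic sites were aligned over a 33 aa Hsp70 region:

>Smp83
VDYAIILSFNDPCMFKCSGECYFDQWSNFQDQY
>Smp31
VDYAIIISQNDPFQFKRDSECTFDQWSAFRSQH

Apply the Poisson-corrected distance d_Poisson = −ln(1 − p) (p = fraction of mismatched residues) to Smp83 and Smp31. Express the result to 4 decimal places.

Differing sites — 7:L/I; 9:F/Q; 13:C/F; 14:M/Q; 17:C/R; 18:S/D; 19:G/S; 22:Y/T; 28:N/A; 30:Q/R; 31:D/S; 33:Y/H.
p = 12/33 = 0.363636.
d = −ln(1 − 0.363636) = −ln(0.636364) = 0.4520.

0.4520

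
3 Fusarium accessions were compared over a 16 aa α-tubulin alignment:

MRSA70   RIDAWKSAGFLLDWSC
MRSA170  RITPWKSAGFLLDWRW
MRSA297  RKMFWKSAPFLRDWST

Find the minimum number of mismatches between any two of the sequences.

4

Pairwise Hamming distances:
  MRSA70 vs MRSA170: 4
  MRSA70 vs MRSA297: 6
  MRSA170 vs MRSA297: 7
The smallest is 4, between MRSA70 and MRSA170.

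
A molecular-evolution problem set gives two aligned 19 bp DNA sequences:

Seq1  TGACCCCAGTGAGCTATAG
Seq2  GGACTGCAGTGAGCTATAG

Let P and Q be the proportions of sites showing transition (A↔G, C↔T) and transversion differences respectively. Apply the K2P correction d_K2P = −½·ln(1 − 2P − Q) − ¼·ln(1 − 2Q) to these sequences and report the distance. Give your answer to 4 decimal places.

0.1773

Differing sites — 1:T/G (Tv); 5:C/T (Ti); 6:C/G (Tv).
Of the 3 differences, 1 transition and 2 transversions over 19 sites: P = 1/19 = 0.052632, Q = 2/19 = 0.105263.
d = −0.5·ln(0.789473) − 0.25·ln(0.789474) = −0.5·(-0.236390) − 0.25·(-0.236388) = 0.1773.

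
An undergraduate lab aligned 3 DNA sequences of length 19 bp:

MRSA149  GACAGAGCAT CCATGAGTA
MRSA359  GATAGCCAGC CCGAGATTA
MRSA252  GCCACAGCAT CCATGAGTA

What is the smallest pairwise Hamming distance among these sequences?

Pairwise Hamming distances:
  MRSA149 vs MRSA359: 9
  MRSA149 vs MRSA252: 2
  MRSA359 vs MRSA252: 11
The smallest is 2, between MRSA149 and MRSA252.

2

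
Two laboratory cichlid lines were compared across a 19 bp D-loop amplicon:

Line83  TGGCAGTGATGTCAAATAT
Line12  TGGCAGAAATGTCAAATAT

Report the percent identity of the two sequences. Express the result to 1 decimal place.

Differing sites — 7:T/A; 8:G/A.
17 of the 19 sites match, so the percent identity is 17/19 × 100 = 89.5%.

89.5%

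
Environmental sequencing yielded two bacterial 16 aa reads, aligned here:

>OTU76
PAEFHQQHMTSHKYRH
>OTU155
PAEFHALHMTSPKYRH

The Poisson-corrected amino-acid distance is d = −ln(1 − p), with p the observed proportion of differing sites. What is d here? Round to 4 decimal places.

Differing sites — 6:Q/A; 7:Q/L; 12:H/P.
p = 3/16 = 0.187500.
d = −ln(1 − 0.187500) = −ln(0.812500) = 0.2076.

0.2076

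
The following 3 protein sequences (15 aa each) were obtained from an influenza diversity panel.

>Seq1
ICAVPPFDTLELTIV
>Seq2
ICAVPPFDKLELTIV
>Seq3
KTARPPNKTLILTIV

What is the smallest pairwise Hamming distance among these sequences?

1

Pairwise Hamming distances:
  Seq1 vs Seq2: 1
  Seq1 vs Seq3: 6
  Seq2 vs Seq3: 7
The smallest is 1, between Seq1 and Seq2.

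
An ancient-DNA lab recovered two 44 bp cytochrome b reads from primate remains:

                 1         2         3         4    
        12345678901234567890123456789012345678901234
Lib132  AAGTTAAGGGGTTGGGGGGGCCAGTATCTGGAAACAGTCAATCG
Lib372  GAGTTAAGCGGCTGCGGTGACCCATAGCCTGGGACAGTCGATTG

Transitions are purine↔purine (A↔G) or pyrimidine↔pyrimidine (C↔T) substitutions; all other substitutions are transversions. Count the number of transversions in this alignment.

6

Mismatches occur at site 1 (A→G, transition), site 9 (G→C, transversion), site 12 (T→C, transition), site 15 (G→C, transversion), site 18 (G→T, transversion), site 20 (G→A, transition), site 23 (A→C, transversion), site 24 (G→A, transition), site 27 (T→G, transversion), site 29 (T→C, transition), site 30 (G→T, transversion), site 32 (A→G, transition), site 33 (A→G, transition), site 40 (A→G, transition), site 43 (C→T, transition).
Of the 15 differences, 9 transitions and 6 transversions, so the answer is 6.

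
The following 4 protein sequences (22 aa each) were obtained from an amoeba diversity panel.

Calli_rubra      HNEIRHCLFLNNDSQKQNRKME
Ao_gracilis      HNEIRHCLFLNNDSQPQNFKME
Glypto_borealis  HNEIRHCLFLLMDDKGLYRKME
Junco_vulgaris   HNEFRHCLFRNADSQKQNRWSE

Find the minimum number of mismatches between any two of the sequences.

Pairwise Hamming distances:
  Calli_rubra vs Ao_gracilis: 2
  Calli_rubra vs Glypto_borealis: 7
  Calli_rubra vs Junco_vulgaris: 5
  Ao_gracilis vs Glypto_borealis: 8
  Ao_gracilis vs Junco_vulgaris: 7
  Glypto_borealis vs Junco_vulgaris: 11
The smallest is 2, between Calli_rubra and Ao_gracilis.

2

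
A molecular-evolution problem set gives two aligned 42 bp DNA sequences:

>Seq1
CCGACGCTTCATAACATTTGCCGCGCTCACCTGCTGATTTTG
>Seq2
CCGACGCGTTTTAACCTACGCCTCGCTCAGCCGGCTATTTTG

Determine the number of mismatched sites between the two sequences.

12

The sequences differ at positions 8 (T/G), 10 (C/T), 11 (A/T), 16 (A/C), 18 (T/A), 19 (T/C), 23 (G/T), 30 (C/G), 32 (T/C), 34 (C/G), 35 (T/C), 36 (G/T).
That gives 12 mismatches out of 42 aligned sites, so the Hamming distance is 12.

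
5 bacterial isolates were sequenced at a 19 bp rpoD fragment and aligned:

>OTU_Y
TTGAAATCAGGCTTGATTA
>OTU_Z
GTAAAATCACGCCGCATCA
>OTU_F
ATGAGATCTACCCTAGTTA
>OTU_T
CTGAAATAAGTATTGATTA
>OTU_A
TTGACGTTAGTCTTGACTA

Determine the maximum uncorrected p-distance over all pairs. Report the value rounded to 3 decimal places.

0.632

Pairwise Hamming distances:
  OTU_Y vs OTU_Z: 7
  OTU_Y vs OTU_F: 8
  OTU_Y vs OTU_T: 4
  OTU_Y vs OTU_A: 5
  OTU_Z vs OTU_F: 10
  OTU_Z vs OTU_T: 10
  OTU_Z vs OTU_A: 12
  OTU_F vs OTU_T: 10
  OTU_F vs OTU_A: 11
  OTU_T vs OTU_A: 6
The largest is 12 mismatches, between OTU_Z and OTU_A; p = 12/19 = 0.632.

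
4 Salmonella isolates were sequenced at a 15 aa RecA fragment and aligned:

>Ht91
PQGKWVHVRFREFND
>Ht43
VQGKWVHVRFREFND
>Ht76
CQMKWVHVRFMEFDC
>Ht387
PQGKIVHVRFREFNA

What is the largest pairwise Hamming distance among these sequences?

Pairwise Hamming distances:
  Ht91 vs Ht43: 1
  Ht91 vs Ht76: 5
  Ht91 vs Ht387: 2
  Ht43 vs Ht76: 5
  Ht43 vs Ht387: 3
  Ht76 vs Ht387: 6
The largest is 6, between Ht76 and Ht387.

6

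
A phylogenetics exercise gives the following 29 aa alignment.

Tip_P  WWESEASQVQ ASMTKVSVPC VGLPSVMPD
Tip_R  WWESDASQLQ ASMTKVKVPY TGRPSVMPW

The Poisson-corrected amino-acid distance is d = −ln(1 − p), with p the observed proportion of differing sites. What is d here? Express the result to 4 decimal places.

0.2763

Mismatches occur at site 5 (E/D), site 9 (V/L), site 17 (S/K), site 20 (C/Y), site 21 (V/T), site 23 (L/R), site 29 (D/W).
p = 7/29 = 0.241379.
d = −ln(1 − 0.241379) = −ln(0.758621) = 0.2763.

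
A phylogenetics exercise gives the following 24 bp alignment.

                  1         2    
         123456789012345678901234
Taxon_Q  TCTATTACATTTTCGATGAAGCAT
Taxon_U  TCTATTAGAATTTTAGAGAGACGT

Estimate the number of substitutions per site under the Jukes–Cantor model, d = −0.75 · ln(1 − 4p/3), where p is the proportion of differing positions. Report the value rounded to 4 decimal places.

Differing sites — 8:C/G; 10:T/A; 14:C/T; 15:G/A; 16:A/G; 17:T/A; 20:A/G; 21:G/A; 23:A/G.
p = 9/24 = 0.375000.
d = −0.75 · ln(1 − (4/3)·0.375000) = −0.75 · ln(0.500000) = −0.75 · (-0.693147) = 0.5199.

0.5199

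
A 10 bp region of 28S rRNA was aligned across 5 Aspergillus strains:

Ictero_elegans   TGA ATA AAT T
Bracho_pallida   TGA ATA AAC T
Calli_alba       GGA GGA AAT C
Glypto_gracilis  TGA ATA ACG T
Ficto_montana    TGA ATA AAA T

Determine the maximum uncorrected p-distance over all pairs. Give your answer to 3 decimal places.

0.600

Pairwise Hamming distances:
  Ictero_elegans vs Bracho_pallida: 1
  Ictero_elegans vs Calli_alba: 4
  Ictero_elegans vs Glypto_gracilis: 2
  Ictero_elegans vs Ficto_montana: 1
  Bracho_pallida vs Calli_alba: 5
  Bracho_pallida vs Glypto_gracilis: 2
  Bracho_pallida vs Ficto_montana: 1
  Calli_alba vs Glypto_gracilis: 6
  Calli_alba vs Ficto_montana: 5
  Glypto_gracilis vs Ficto_montana: 2
The largest is 6 mismatches, between Calli_alba and Glypto_gracilis; p = 6/10 = 0.600.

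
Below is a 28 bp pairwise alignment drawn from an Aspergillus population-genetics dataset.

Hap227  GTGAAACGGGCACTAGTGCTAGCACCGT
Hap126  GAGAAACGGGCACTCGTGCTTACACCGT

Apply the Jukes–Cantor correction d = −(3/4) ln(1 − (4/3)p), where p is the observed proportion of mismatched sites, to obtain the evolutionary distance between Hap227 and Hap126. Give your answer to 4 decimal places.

0.1585

The sequences differ at positions 2 (T/A), 15 (A/C), 21 (A/T), 22 (G/A).
p = 4/28 = 0.142857.
d = −0.75 · ln(1 − (4/3)·0.142857) = −0.75 · ln(0.809524) = −0.75 · (-0.211309) = 0.1585.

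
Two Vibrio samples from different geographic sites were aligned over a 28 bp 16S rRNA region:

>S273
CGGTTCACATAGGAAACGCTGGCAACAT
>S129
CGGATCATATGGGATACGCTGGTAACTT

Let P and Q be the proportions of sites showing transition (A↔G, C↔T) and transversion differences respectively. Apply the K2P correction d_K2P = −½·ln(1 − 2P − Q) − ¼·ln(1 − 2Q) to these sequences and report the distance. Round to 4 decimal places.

0.2542

Mismatches occur at site 4 (T↔A, transversion), site 8 (C↔T, transition), site 11 (A↔G, transition), site 15 (A↔T, transversion), site 23 (C↔T, transition), site 27 (A↔T, transversion).
Of the 6 differences, 3 transitions and 3 transversions over 28 sites: P = 3/28 = 0.107143, Q = 3/28 = 0.107143.
d = −0.5·ln(0.678571) − 0.25·ln(0.785714) = −0.5·(-0.387766) − 0.25·(-0.241162) = 0.2542.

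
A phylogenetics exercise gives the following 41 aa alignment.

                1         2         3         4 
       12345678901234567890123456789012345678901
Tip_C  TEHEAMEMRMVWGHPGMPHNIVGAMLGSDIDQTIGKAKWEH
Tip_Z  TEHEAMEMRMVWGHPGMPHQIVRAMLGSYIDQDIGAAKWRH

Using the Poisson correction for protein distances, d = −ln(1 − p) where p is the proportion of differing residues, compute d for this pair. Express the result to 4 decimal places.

Differing sites — 20:N/Q; 23:G/R; 29:D/Y; 33:T/D; 36:K/A; 40:E/R.
p = 6/41 = 0.146341.
d = −ln(1 − 0.146341) = −ln(0.853659) = 0.1582.

0.1582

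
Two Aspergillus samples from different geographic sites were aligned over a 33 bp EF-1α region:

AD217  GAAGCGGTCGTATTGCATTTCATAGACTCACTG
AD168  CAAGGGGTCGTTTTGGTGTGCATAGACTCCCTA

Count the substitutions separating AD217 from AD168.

The sequences differ at positions 1 (G/C), 5 (C/G), 12 (A/T), 16 (C/G), 17 (A/T), 18 (T/G), 20 (T/G), 30 (A/C), 33 (G/A).
That gives 9 mismatches out of 33 aligned sites, so the Hamming distance is 9.

9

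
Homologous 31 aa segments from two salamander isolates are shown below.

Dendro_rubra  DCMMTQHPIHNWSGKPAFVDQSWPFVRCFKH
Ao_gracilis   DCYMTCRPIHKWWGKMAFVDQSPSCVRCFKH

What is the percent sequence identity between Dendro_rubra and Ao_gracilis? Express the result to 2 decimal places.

Mismatches occur at site 3 (M/Y), site 6 (Q/C), site 7 (H/R), site 11 (N/K), site 13 (S/W), site 16 (P/M), site 23 (W/P), site 24 (P/S), site 25 (F/C).
22 of the 31 sites match, so the percent identity is 22/31 × 100 = 70.97%.

70.97%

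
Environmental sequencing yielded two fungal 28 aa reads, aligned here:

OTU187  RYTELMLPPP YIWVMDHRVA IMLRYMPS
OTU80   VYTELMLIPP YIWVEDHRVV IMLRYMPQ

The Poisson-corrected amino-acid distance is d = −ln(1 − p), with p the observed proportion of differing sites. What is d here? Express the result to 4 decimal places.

0.1967

Differing sites — 1:R/V; 8:P/I; 15:M/E; 20:A/V; 28:S/Q.
p = 5/28 = 0.178571.
d = −ln(1 − 0.178571) = −ln(0.821429) = 0.1967.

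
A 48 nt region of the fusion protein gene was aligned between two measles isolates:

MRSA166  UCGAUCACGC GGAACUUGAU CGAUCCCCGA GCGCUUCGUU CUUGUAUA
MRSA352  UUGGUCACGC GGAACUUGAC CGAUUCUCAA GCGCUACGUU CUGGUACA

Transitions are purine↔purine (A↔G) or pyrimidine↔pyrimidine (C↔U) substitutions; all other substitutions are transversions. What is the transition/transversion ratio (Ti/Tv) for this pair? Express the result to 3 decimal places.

3.500

The sequences differ at positions 2 (C/U, transition), 4 (A/G, transition), 20 (U/C, transition), 25 (C/U, transition), 27 (C/U, transition), 29 (G/A, transition), 36 (U/A, transversion), 43 (U/G, transversion), 47 (U/C, transition).
Of the 9 differences, 7 transitions and 2 transversions, so Ti/Tv = 7/2 = 3.500.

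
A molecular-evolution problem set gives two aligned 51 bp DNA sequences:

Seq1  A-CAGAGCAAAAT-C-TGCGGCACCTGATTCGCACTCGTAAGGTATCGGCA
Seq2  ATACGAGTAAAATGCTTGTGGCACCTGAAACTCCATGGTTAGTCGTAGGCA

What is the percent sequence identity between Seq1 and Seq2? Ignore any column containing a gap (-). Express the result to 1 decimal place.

68.8%

Excluding the 3 gap columns leaves 48 comparable sites.
Mismatches occur at site 3 (C/A), site 4 (A/C), site 8 (C/T), site 19 (C/T), site 29 (T/A), site 30 (T/A), site 32 (G/T), site 34 (A/C), site 35 (C/A), site 37 (C/G), site 40 (A/T), site 43 (G/T), site 44 (T/C), site 45 (A/G), site 47 (C/A).
33 of the 48 comparable sites match, so the percent identity is 33/48 × 100 = 68.8%.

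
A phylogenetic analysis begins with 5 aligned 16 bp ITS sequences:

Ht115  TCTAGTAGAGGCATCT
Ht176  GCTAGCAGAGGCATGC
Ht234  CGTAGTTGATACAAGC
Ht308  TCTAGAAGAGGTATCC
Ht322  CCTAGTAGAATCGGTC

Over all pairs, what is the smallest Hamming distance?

Pairwise Hamming distances:
  Ht115 vs Ht176: 4
  Ht115 vs Ht234: 8
  Ht115 vs Ht308: 3
  Ht115 vs Ht322: 7
  Ht176 vs Ht234: 7
  Ht176 vs Ht308: 4
  Ht176 vs Ht322: 7
  Ht234 vs Ht308: 9
  Ht234 vs Ht322: 7
  Ht308 vs Ht322: 8
The smallest is 3, between Ht115 and Ht308.

3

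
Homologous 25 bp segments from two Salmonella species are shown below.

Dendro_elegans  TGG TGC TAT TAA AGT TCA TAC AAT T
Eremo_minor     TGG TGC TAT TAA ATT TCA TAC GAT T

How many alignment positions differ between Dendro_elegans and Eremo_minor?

Differing sites — 14:G/T; 22:A/G.
That gives 2 mismatches out of 25 aligned sites, so the Hamming distance is 2.

2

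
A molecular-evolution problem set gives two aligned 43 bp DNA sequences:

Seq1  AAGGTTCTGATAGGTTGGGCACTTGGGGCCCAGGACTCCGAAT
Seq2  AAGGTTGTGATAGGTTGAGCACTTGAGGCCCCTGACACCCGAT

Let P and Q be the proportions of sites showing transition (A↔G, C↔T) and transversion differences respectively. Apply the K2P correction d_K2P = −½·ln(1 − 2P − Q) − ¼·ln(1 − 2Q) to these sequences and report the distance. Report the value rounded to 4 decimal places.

0.2139

The sequences differ at positions 7 (C/G, transversion), 18 (G/A, transition), 26 (G/A, transition), 32 (A/C, transversion), 33 (G/T, transversion), 37 (T/A, transversion), 40 (G/C, transversion), 41 (A/G, transition).
Of the 8 differences, 3 transitions and 5 transversions over 43 sites: P = 3/43 = 0.069767, Q = 5/43 = 0.116279.
d = −0.5·ln(0.744187) − 0.25·ln(0.767442) = −0.5·(-0.295463) − 0.25·(-0.264692) = 0.2139.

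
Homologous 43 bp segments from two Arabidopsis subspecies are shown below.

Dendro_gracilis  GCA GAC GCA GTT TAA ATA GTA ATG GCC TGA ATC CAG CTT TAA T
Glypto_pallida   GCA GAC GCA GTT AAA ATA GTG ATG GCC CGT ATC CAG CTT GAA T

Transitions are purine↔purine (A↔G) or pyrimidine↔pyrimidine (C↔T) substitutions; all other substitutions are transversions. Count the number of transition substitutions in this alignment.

2

The sequences differ at positions 13 (T/A, transversion), 21 (A/G, transition), 28 (T/C, transition), 30 (A/T, transversion), 40 (T/G, transversion).
Of the 5 differences, 2 transitions and 3 transversions, so the answer is 2.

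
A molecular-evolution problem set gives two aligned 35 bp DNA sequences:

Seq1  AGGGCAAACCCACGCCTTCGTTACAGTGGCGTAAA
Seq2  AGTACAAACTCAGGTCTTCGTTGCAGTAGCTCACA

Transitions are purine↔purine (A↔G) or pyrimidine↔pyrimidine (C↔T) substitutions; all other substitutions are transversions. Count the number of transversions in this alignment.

The sequences differ at positions 3 (G/T, transversion), 4 (G/A, transition), 10 (C/T, transition), 13 (C/G, transversion), 15 (C/T, transition), 23 (A/G, transition), 28 (G/A, transition), 31 (G/T, transversion), 32 (T/C, transition), 34 (A/C, transversion).
Of the 10 differences, 6 transitions and 4 transversions, so the answer is 4.

4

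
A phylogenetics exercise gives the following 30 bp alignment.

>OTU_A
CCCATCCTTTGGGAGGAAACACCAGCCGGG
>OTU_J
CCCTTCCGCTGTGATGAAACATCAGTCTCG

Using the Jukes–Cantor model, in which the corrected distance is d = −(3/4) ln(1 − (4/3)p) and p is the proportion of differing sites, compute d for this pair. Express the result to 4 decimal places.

Mismatches occur at site 4 (A→T), site 8 (T→G), site 9 (T→C), site 12 (G→T), site 15 (G→T), site 22 (C→T), site 26 (C→T), site 28 (G→T), site 29 (G→C).
p = 9/30 = 0.300000.
d = −0.75 · ln(1 − (4/3)·0.300000) = −0.75 · ln(0.600000) = −0.75 · (-0.510826) = 0.3831.

0.3831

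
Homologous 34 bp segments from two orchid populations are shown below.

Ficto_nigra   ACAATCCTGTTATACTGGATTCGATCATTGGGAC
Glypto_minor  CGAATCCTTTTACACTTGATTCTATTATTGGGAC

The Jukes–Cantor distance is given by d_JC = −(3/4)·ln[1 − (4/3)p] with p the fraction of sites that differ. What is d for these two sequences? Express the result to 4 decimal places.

0.2407

The sequences differ at positions 1 (A/C), 2 (C/G), 9 (G/T), 13 (T/C), 17 (G/T), 23 (G/T), 26 (C/T).
p = 7/34 = 0.205882.
d = −0.75 · ln(1 − (4/3)·0.205882) = −0.75 · ln(0.725491) = −0.75 · (-0.320907) = 0.2407.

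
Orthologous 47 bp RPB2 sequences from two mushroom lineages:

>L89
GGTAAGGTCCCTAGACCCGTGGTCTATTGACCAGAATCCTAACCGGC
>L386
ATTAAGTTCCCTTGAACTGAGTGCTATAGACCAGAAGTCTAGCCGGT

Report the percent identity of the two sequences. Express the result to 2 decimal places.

70.21%

Mismatches occur at site 1 (G↔A), site 2 (G↔T), site 7 (G↔T), site 13 (A↔T), site 16 (C↔A), site 18 (C↔T), site 20 (T↔A), site 22 (G↔T), site 23 (T↔G), site 28 (T↔A), site 37 (T↔G), site 38 (C↔T), site 42 (A↔G), site 47 (C↔T).
33 of the 47 sites match, so the percent identity is 33/47 × 100 = 70.21%.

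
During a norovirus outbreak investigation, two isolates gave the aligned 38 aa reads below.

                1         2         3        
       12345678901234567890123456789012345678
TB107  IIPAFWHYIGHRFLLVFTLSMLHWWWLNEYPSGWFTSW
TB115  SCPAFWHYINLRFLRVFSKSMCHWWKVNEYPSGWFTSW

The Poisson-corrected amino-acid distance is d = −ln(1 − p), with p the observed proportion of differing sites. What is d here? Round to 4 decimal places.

Differing sites — 1:I/S; 2:I/C; 10:G/N; 11:H/L; 15:L/R; 18:T/S; 19:L/K; 22:L/C; 26:W/K; 27:L/V.
p = 10/38 = 0.263158.
d = −ln(1 − 0.263158) = −ln(0.736842) = 0.3054.

0.3054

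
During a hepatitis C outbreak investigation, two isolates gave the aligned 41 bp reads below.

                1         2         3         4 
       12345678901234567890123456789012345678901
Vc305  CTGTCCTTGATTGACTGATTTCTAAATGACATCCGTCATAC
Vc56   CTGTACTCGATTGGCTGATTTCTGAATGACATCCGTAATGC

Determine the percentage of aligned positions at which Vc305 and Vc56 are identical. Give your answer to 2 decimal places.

The sequences differ at positions 5 (C/A), 8 (T/C), 14 (A/G), 24 (A/G), 37 (C/A), 40 (A/G).
35 of the 41 sites match, so the percent identity is 35/41 × 100 = 85.37%.

85.37%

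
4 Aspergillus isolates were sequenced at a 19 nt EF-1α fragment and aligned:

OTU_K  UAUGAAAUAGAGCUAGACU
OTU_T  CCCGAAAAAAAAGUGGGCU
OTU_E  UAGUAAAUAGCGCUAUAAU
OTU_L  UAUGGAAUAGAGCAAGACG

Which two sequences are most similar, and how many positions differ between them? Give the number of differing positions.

3

Pairwise Hamming distances:
  OTU_K vs OTU_T: 9
  OTU_K vs OTU_E: 5
  OTU_K vs OTU_L: 3
  OTU_T vs OTU_E: 13
  OTU_T vs OTU_L: 12
  OTU_E vs OTU_L: 8
The smallest is 3, between OTU_K and OTU_L.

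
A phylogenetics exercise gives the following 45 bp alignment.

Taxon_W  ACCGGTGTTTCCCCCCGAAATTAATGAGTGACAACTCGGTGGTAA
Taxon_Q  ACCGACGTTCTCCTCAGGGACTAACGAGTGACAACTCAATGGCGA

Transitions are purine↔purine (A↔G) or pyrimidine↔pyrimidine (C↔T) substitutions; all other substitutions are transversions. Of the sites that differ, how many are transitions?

13

Mismatches occur at site 5 (G→A, transition), site 6 (T→C, transition), site 10 (T→C, transition), site 11 (C→T, transition), site 14 (C→T, transition), site 16 (C→A, transversion), site 18 (A→G, transition), site 19 (A→G, transition), site 21 (T→C, transition), site 25 (T→C, transition), site 38 (G→A, transition), site 39 (G→A, transition), site 43 (T→C, transition), site 44 (A→G, transition).
Of the 14 differences, 13 transitions and 1 transversion, so the answer is 13.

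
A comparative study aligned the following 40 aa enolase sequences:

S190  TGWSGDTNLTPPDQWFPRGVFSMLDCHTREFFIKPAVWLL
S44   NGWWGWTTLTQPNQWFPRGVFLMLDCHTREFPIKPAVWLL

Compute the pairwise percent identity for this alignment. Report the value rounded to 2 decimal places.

The sequences differ at positions 1 (T/N), 4 (S/W), 6 (D/W), 8 (N/T), 11 (P/Q), 13 (D/N), 22 (S/L), 32 (F/P).
32 of the 40 sites match, so the percent identity is 32/40 × 100 = 80.00%.

80.00%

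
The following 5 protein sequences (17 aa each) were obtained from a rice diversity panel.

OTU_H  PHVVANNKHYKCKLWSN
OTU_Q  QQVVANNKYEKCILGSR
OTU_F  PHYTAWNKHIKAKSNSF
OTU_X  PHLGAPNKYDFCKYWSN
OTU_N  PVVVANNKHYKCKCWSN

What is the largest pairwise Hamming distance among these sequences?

12

Pairwise Hamming distances:
  OTU_H vs OTU_Q: 7
  OTU_H vs OTU_F: 8
  OTU_H vs OTU_X: 7
  OTU_H vs OTU_N: 2
  OTU_Q vs OTU_F: 12
  OTU_Q vs OTU_X: 11
  OTU_Q vs OTU_N: 8
  OTU_F vs OTU_X: 10
  OTU_F vs OTU_N: 9
  OTU_X vs OTU_N: 8
The largest is 12, between OTU_Q and OTU_F.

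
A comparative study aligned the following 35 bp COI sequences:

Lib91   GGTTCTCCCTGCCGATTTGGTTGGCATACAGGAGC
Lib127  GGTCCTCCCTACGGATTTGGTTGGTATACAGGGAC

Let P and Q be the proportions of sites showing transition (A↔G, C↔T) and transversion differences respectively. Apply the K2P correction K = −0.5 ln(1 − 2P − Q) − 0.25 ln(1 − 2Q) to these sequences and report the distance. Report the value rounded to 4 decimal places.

Mismatches occur at site 4 (T→C, transition), site 11 (G→A, transition), site 13 (C→G, transversion), site 25 (C→T, transition), site 33 (A→G, transition), site 34 (G→A, transition).
Of the 6 differences, 5 transitions and 1 transversion over 35 sites: P = 5/35 = 0.142857, Q = 1/35 = 0.028571.
d = −0.5·ln(0.685715) − 0.25·ln(0.942858) = −0.5·(-0.377293) − 0.25·(-0.058840) = 0.2034.

0.2034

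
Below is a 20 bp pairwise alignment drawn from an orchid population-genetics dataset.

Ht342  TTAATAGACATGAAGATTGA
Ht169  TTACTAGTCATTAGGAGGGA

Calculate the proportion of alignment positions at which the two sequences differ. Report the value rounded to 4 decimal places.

Differing sites — 4:A/C; 8:A/T; 12:G/T; 14:A/G; 17:T/G; 18:T/G.
There are 6 differences over 20 sites, so p = 6/20 = 0.3000.

0.3000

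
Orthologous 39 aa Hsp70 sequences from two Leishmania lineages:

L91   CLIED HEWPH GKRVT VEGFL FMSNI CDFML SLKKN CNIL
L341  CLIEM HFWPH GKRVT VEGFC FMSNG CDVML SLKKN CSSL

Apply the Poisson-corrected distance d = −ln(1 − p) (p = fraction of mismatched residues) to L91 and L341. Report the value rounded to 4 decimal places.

0.1978

The sequences differ at positions 5 (D/M), 7 (E/F), 20 (L/C), 25 (I/G), 28 (F/V), 37 (N/S), 38 (I/S).
p = 7/39 = 0.179487.
d = −ln(1 − 0.179487) = −ln(0.820513) = 0.1978.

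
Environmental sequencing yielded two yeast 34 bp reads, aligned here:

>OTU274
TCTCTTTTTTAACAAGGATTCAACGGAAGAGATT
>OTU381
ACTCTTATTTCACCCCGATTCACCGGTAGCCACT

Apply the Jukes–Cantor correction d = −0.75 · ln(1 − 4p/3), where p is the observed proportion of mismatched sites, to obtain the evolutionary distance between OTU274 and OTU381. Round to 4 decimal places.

0.4234

The sequences differ at positions 1 (T/A), 7 (T/A), 11 (A/C), 14 (A/C), 15 (A/C), 16 (G/C), 23 (A/C), 27 (A/T), 30 (A/C), 31 (G/C), 33 (T/C).
p = 11/34 = 0.323529.
d = −0.75 · ln(1 − (4/3)·0.323529) = −0.75 · ln(0.568628) = −0.75 · (-0.564529) = 0.4234.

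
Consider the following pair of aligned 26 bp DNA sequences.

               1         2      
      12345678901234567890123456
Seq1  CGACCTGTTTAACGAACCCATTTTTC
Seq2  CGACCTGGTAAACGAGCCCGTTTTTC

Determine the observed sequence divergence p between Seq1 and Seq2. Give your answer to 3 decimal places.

Mismatches occur at site 8 (T↔G), site 10 (T↔A), site 16 (A↔G), site 20 (A↔G).
There are 4 differences over 26 sites, so p = 4/26 = 0.154.

0.154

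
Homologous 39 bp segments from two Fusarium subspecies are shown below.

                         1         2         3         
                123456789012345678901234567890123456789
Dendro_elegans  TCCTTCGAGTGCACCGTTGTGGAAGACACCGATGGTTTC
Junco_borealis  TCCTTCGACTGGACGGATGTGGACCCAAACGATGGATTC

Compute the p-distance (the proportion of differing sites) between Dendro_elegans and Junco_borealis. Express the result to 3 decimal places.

0.256

Mismatches occur at site 9 (G↔C), site 12 (C↔G), site 15 (C↔G), site 17 (T↔A), site 24 (A↔C), site 25 (G↔C), site 26 (A↔C), site 27 (C↔A), site 29 (C↔A), site 36 (T↔A).
There are 10 differences over 39 sites, so p = 10/39 = 0.256.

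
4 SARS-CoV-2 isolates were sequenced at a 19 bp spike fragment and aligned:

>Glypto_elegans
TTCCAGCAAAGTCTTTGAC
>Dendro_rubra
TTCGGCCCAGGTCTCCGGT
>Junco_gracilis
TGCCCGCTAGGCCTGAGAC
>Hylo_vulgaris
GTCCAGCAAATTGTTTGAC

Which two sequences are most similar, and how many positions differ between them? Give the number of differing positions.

Pairwise Hamming distances:
  Glypto_elegans vs Dendro_rubra: 9
  Glypto_elegans vs Junco_gracilis: 7
  Glypto_elegans vs Hylo_vulgaris: 3
  Dendro_rubra vs Junco_gracilis: 10
  Dendro_rubra vs Hylo_vulgaris: 12
  Junco_gracilis vs Hylo_vulgaris: 10
The smallest is 3, between Glypto_elegans and Hylo_vulgaris.

3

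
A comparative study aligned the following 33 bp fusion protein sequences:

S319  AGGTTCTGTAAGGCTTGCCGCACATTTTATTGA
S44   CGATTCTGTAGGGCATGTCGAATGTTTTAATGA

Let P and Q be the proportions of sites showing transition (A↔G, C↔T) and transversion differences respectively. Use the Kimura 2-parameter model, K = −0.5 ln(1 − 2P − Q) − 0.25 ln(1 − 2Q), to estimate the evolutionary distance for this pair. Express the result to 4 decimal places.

0.3454

The sequences differ at positions 1 (A/C, transversion), 3 (G/A, transition), 11 (A/G, transition), 15 (T/A, transversion), 18 (C/T, transition), 21 (C/A, transversion), 23 (C/T, transition), 24 (A/G, transition), 30 (T/A, transversion).
Of the 9 differences, 5 transitions and 4 transversions over 33 sites: P = 5/33 = 0.151515, Q = 4/33 = 0.121212.
d = −0.5·ln(0.575758) − 0.25·ln(0.757576) = −0.5·(-0.552068) − 0.25·(-0.277631) = 0.3454.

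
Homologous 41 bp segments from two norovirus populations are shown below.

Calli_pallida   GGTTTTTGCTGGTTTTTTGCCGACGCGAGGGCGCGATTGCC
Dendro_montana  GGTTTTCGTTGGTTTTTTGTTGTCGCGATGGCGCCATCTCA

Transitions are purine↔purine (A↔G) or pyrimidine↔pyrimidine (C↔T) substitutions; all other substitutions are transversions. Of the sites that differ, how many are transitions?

Differing sites — 7:T/C (Ti); 9:C/T (Ti); 20:C/T (Ti); 21:C/T (Ti); 23:A/T (Tv); 29:G/T (Tv); 35:G/C (Tv); 38:T/C (Ti); 39:G/T (Tv); 41:C/A (Tv).
Of the 10 differences, 5 transitions and 5 transversions, so the answer is 5.

5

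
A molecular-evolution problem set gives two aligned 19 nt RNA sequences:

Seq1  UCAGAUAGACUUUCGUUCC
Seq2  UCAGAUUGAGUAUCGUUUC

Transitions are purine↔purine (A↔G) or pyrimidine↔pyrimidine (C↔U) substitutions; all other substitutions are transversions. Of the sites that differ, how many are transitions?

1

The sequences differ at positions 7 (A/U, transversion), 10 (C/G, transversion), 12 (U/A, transversion), 18 (C/U, transition).
Of the 4 differences, 1 transition and 3 transversions, so the answer is 1.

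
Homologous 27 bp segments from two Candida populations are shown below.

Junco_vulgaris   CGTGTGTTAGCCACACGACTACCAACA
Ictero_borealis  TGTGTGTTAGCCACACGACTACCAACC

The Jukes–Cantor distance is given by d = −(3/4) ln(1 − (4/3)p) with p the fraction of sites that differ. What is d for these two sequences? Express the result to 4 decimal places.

Differing sites — 1:C/T; 27:A/C.
p = 2/27 = 0.074074.
d = −0.75 · ln(1 − (4/3)·0.074074) = −0.75 · ln(0.901235) = −0.75 · (-0.103989) = 0.0780.

0.0780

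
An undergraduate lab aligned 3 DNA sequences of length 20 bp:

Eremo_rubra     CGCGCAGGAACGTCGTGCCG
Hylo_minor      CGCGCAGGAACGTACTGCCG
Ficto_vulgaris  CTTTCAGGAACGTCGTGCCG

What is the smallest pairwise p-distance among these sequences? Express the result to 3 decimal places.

Pairwise Hamming distances:
  Eremo_rubra vs Hylo_minor: 2
  Eremo_rubra vs Ficto_vulgaris: 3
  Hylo_minor vs Ficto_vulgaris: 5
The smallest is 2 mismatches, between Eremo_rubra and Hylo_minor; p = 2/20 = 0.100.

0.100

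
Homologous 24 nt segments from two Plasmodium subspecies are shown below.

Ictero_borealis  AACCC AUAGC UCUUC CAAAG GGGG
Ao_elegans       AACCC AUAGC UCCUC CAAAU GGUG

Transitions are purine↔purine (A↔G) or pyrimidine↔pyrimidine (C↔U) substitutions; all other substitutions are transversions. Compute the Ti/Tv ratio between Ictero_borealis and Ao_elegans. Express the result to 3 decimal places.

0.500

The sequences differ at positions 13 (U/C, transition), 20 (G/U, transversion), 23 (G/U, transversion).
Of the 3 differences, 1 transition and 2 transversions, so Ti/Tv = 1/2 = 0.500.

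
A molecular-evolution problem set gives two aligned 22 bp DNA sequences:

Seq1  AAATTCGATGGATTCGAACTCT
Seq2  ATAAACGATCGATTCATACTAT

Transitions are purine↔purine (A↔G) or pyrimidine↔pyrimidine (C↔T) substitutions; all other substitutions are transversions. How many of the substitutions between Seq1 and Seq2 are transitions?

The sequences differ at positions 2 (A/T, transversion), 4 (T/A, transversion), 5 (T/A, transversion), 10 (G/C, transversion), 16 (G/A, transition), 17 (A/T, transversion), 21 (C/A, transversion).
Of the 7 differences, 1 transition and 6 transversions, so the answer is 1.

1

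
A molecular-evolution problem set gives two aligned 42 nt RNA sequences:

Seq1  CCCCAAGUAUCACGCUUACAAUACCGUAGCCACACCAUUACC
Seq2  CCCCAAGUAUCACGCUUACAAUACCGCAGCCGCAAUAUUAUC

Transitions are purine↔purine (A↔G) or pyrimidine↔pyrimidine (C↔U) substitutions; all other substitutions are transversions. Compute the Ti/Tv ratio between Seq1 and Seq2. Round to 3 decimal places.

The sequences differ at positions 27 (U/C, transition), 32 (A/G, transition), 35 (C/A, transversion), 36 (C/U, transition), 41 (C/U, transition).
Of the 5 differences, 4 transitions and 1 transversion, so Ti/Tv = 4/1 = 4.000.

4.000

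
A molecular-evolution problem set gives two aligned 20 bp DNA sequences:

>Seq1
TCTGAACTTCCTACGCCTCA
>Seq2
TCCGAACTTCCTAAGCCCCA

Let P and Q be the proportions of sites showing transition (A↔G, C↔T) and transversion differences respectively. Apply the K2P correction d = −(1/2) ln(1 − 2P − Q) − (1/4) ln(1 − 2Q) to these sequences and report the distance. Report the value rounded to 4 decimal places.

0.1702

Mismatches occur at site 3 (T↔C, transition), site 14 (C↔A, transversion), site 18 (T↔C, transition).
Of the 3 differences, 2 transitions and 1 transversion over 20 sites: P = 2/20 = 0.100000, Q = 1/20 = 0.050000.
d = −0.5·ln(0.750000) − 0.25·ln(0.900000) = −0.5·(-0.287682) − 0.25·(-0.105361) = 0.1702.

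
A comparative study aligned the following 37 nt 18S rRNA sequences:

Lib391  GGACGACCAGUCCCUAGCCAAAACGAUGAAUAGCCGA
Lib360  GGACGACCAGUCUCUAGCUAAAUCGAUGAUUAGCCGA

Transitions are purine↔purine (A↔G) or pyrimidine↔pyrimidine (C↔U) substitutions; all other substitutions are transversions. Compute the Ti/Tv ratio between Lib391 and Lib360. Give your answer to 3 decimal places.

1.000

The sequences differ at positions 13 (C/U, transition), 19 (C/U, transition), 23 (A/U, transversion), 30 (A/U, transversion).
Of the 4 differences, 2 transitions and 2 transversions, so Ti/Tv = 2/2 = 1.000.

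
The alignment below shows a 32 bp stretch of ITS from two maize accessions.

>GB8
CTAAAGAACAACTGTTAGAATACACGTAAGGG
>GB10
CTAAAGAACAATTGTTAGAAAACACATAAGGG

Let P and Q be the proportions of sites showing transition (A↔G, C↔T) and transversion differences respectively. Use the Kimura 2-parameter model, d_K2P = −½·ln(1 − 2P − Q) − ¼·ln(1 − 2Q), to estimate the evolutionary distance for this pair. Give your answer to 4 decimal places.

The sequences differ at positions 12 (C/T, transition), 21 (T/A, transversion), 26 (G/A, transition).
Of the 3 differences, 2 transitions and 1 transversion over 32 sites: P = 2/32 = 0.062500, Q = 1/32 = 0.031250.
d = −0.5·ln(0.843750) − 0.25·ln(0.937500) = −0.5·(-0.169899) − 0.25·(-0.064539) = 0.1011.

0.1011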